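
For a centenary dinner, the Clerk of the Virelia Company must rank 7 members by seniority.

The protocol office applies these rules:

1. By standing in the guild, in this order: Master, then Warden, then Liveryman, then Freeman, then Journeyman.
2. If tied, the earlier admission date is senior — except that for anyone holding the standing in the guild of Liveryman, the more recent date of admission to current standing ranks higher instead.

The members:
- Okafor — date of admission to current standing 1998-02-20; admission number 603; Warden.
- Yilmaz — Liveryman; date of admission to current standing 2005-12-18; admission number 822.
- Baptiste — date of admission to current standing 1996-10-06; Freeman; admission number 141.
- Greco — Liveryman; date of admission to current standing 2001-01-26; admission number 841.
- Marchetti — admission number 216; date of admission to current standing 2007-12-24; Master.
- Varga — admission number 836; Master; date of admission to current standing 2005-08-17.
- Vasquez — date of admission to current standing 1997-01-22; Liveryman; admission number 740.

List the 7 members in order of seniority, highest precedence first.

By standing in the guild: Varga and Marchetti (Master); then Okafor (Warden); then Yilmaz, Greco and Vasquez (Liveryman); then Baptiste (Freeman).
Among Varga and Marchetti, by date of admission to current standing (earlier first): Varga (2005-08-17) before Marchetti (2007-12-24).
Among Yilmaz, Greco and Vasquez, by date of admission to current standing (later first) (reversed rule for this group): Yilmaz (2005-12-18) before Greco (2001-01-26) before Vasquez (1997-01-22).
Full order: Varga, Marchetti, Okafor, Yilmaz, Greco, Vasquez, Baptiste.

Varga, Marchetti, Okafor, Yilmaz, Greco, Vasquez, Baptiste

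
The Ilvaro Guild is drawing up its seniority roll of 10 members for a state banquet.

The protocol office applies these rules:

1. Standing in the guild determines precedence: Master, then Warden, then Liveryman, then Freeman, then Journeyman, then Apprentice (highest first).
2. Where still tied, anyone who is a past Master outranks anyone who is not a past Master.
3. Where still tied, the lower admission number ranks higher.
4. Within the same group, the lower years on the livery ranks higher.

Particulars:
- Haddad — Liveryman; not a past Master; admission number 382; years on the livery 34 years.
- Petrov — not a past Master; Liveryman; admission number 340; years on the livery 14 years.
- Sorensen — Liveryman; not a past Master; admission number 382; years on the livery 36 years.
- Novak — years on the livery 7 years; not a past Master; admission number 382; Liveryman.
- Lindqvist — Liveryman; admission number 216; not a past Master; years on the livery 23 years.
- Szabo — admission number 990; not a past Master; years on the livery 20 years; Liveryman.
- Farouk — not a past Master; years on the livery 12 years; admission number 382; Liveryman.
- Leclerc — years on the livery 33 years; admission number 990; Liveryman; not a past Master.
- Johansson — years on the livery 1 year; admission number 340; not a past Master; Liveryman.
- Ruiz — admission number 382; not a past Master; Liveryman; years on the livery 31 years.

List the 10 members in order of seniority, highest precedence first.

Lindqvist, Johansson, Petrov, Novak, Farouk, Ruiz, Haddad, Sorensen, Szabo, Leclerc

By standing in the guild: Lindqvist, Johansson, Petrov, Novak, Farouk, Ruiz, Haddad, Sorensen, Szabo and Leclerc (Liveryman).
Lindqvist, Johansson, Petrov, Novak, Farouk, Ruiz, Haddad, Sorensen, Szabo and Leclerc are each not a past Master, so the next rule applies.
Among Lindqvist, Johansson, Petrov, Novak, Farouk, Ruiz, Haddad, Sorensen, Szabo and Leclerc, by admission number (lower first): Lindqvist (216) before Johansson and Petrov (340) before Novak, Farouk, Ruiz, Haddad and Sorensen (382) before Szabo and Leclerc (990).
Among Johansson and Petrov, by years on the livery (lower first): Johansson (1 year) before Petrov (14 years).
Among Novak, Farouk, Ruiz, Haddad and Sorensen, by years on the livery (lower first): Novak (7 years) before Farouk (12 years) before Ruiz (31 years) before Haddad (34 years) before Sorensen (36 years).
Among Szabo and Leclerc, by years on the livery (lower first): Szabo (20 years) before Leclerc (33 years).
Full order: Lindqvist, Johansson, Petrov, Novak, Farouk, Ruiz, Haddad, Sorensen, Szabo, Leclerc.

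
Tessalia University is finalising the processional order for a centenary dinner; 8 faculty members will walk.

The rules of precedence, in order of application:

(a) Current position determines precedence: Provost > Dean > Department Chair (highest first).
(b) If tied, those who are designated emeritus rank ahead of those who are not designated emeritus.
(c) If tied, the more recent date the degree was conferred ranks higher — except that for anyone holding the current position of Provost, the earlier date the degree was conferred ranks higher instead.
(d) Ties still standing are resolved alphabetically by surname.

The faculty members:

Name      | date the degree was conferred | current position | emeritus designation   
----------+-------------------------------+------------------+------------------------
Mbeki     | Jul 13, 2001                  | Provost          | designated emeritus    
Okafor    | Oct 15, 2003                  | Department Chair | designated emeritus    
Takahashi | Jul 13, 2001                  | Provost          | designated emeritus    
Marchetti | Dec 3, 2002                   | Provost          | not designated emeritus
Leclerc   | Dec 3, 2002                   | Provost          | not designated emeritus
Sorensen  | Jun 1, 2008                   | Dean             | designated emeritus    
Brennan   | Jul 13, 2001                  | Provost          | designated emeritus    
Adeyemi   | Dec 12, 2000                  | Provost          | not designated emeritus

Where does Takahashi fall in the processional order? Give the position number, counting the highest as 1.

By current position: Brennan, Mbeki, Takahashi, Adeyemi, Leclerc and Marchetti (Provost); then Sorensen (Dean); then Okafor (Department Chair).
Among Brennan, Mbeki, Takahashi, Adeyemi, Leclerc and Marchetti, designated emeritus before not designated emeritus: Brennan, Mbeki and Takahashi (designated emeritus) before Adeyemi, Leclerc and Marchetti (not designated emeritus).
Brennan, Mbeki and Takahashi all have date the degree was conferred Jul 13, 2001, so the next rule applies.
Among Brennan, Mbeki and Takahashi, alphabetically by surname: Brennan before Mbeki before Takahashi.
Among Adeyemi, Leclerc and Marchetti, by date the degree was conferred (earlier first) (reversed rule for this group): Adeyemi (Dec 12, 2000) before Leclerc and Marchetti (Dec 3, 2002).
Among Leclerc and Marchetti, alphabetically by surname: Leclerc before Marchetti.
Order: Brennan, Mbeki, Takahashi, Adeyemi, Leclerc, Marchetti, Sorensen, Okafor. So position 3.

3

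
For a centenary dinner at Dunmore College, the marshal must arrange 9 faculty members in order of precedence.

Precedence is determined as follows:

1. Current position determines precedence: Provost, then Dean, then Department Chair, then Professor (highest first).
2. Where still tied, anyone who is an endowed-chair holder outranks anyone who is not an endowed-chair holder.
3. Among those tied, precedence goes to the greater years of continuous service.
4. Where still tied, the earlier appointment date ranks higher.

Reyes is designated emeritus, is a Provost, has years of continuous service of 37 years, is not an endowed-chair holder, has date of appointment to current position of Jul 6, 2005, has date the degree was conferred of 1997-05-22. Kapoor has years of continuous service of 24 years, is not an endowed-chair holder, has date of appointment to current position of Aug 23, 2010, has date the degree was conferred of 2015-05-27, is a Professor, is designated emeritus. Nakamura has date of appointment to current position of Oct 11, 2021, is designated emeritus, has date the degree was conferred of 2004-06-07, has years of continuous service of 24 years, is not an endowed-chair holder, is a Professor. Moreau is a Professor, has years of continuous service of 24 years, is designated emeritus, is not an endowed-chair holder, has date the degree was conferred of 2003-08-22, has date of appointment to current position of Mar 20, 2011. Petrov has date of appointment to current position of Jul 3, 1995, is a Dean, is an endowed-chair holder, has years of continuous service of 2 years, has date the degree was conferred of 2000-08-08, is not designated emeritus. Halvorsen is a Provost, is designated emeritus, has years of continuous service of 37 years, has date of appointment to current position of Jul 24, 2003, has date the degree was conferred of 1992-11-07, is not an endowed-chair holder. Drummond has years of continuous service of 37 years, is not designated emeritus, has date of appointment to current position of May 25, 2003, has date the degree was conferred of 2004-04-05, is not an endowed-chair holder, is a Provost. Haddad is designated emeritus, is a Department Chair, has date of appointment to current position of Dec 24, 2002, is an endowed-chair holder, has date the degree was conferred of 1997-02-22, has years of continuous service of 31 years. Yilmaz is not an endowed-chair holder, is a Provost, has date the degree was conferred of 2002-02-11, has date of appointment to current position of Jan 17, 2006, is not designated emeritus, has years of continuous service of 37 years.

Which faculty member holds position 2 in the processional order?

By current position: Drummond, Halvorsen, Reyes and Yilmaz (Provost); then Petrov (Dean); then Haddad (Department Chair); then Kapoor, Moreau and Nakamura (Professor).
Drummond, Halvorsen, Reyes and Yilmaz are each not an endowed-chair holder, so the next rule applies.
Drummond, Halvorsen, Reyes and Yilmaz all have years of continuous service 37 years, so the next rule applies.
Among Drummond, Halvorsen, Reyes and Yilmaz, by date of appointment to current position (earlier first): Drummond (May 25, 2003) before Halvorsen (Jul 24, 2003) before Reyes (Jul 6, 2005) before Yilmaz (Jan 17, 2006).
Kapoor, Moreau and Nakamura are each not an endowed-chair holder, so the next rule applies.
Kapoor, Moreau and Nakamura all have years of continuous service 24 years, so the next rule applies.
Among Kapoor, Moreau and Nakamura, by date of appointment to current position (earlier first): Kapoor (Aug 23, 2010) before Moreau (Mar 20, 2011) before Nakamura (Oct 11, 2021).
Order: Drummond, Halvorsen, Reyes, Yilmaz, Petrov, Haddad, Kapoor, Moreau, Nakamura.

Halvorsen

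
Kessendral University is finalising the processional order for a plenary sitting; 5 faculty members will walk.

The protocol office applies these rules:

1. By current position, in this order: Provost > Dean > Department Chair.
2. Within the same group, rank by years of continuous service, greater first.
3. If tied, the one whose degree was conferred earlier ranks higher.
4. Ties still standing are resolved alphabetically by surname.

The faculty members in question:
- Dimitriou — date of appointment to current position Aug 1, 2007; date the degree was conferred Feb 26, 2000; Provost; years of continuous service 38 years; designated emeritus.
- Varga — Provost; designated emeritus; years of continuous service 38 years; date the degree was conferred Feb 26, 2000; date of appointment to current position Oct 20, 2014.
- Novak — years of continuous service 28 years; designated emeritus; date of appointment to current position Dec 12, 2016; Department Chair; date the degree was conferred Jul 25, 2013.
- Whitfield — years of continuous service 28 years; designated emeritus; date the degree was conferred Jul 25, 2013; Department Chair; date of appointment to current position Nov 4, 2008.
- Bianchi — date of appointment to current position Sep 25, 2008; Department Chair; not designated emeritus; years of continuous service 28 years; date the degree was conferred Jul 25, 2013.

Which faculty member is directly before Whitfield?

Novak

By current position: Dimitriou and Varga (Provost); then Bianchi, Novak and Whitfield (Department Chair).
Dimitriou and Varga both have years of continuous service 38 years, so the next rule applies.
Dimitriou and Varga both have date the degree was conferred Feb 26, 2000, so the next rule applies.
Among Dimitriou and Varga, alphabetically by surname: Dimitriou before Varga.
Bianchi, Novak and Whitfield all have years of continuous service 28 years, so the next rule applies.
Bianchi, Novak and Whitfield all have date the degree was conferred Jul 25, 2013, so the next rule applies.
Among Bianchi, Novak and Whitfield, alphabetically by surname: Bianchi before Novak before Whitfield.
Order: Dimitriou, Varga, Bianchi, Novak, Whitfield.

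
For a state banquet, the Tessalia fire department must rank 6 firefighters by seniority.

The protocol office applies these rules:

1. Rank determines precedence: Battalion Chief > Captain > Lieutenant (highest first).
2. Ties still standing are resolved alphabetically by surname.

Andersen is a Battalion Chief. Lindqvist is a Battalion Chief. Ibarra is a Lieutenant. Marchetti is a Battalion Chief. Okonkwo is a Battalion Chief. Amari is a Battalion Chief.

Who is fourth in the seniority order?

Marchetti

By rank: Amari, Andersen, Lindqvist, Marchetti and Okonkwo (Battalion Chief); then Ibarra (Lieutenant).
Among Amari, Andersen, Lindqvist, Marchetti and Okonkwo, alphabetically by surname: Amari before Andersen before Lindqvist before Marchetti before Okonkwo.
Order: Amari, Andersen, Lindqvist, Marchetti, Okonkwo, Ibarra.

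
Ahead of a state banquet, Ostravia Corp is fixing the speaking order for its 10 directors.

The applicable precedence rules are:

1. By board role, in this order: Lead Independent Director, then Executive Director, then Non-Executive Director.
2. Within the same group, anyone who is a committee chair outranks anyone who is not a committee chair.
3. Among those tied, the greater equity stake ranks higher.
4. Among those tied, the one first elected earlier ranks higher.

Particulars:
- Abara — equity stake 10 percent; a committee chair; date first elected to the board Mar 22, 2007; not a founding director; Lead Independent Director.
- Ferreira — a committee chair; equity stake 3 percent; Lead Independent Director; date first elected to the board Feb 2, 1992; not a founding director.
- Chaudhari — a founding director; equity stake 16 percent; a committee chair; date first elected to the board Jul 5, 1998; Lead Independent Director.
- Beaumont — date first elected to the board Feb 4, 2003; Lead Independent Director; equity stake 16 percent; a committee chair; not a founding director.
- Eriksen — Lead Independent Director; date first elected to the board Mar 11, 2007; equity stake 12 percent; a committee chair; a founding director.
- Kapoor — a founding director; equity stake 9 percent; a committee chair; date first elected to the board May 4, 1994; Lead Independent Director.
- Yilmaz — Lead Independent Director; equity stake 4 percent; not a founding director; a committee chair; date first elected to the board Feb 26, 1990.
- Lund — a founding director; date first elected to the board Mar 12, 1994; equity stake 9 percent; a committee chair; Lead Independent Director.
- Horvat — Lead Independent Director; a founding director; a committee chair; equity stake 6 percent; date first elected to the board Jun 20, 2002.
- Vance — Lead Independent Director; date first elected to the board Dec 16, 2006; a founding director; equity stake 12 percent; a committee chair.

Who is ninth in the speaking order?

By board role: Chaudhari, Beaumont, Vance, Eriksen, Abara, Lund, Kapoor, Horvat, Yilmaz and Ferreira (Lead Independent Director).
Chaudhari, Beaumont, Vance, Eriksen, Abara, Lund, Kapoor, Horvat, Yilmaz and Ferreira are each a committee chair, so the next rule applies.
Among Chaudhari, Beaumont, Vance, Eriksen, Abara, Lund, Kapoor, Horvat, Yilmaz and Ferreira, by equity stake (higher first): Chaudhari and Beaumont (16 percent) before Vance and Eriksen (12 percent) before Abara (10 percent) before Lund and Kapoor (9 percent) before Horvat (6 percent) before Yilmaz (4 percent) before Ferreira (3 percent).
Among Chaudhari and Beaumont, by date first elected to the board (earlier first): Chaudhari (Jul 5, 1998) before Beaumont (Feb 4, 2003).
Among Vance and Eriksen, by date first elected to the board (earlier first): Vance (Dec 16, 2006) before Eriksen (Mar 11, 2007).
Among Lund and Kapoor, by date first elected to the board (earlier first): Lund (Mar 12, 1994) before Kapoor (May 4, 1994).
Order: Chaudhari, Beaumont, Vance, Eriksen, Abara, Lund, Kapoor, Horvat, Yilmaz, Ferreira.

Yilmaz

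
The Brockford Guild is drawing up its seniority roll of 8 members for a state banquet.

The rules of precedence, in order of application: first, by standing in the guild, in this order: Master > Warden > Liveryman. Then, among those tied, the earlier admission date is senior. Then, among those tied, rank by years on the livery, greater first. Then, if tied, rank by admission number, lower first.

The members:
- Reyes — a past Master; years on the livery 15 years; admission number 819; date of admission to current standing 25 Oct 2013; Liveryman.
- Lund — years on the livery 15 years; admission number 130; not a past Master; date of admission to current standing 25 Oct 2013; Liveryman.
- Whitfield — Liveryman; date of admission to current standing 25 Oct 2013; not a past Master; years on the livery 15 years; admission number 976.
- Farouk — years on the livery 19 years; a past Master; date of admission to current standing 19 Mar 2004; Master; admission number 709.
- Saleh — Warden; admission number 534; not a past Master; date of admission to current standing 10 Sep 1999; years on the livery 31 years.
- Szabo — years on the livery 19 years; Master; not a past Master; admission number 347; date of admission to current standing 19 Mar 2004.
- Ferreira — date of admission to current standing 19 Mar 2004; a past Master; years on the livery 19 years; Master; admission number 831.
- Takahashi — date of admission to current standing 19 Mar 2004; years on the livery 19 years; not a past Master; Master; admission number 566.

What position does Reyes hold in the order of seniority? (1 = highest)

By standing in the guild: Szabo, Takahashi, Farouk and Ferreira (Master); then Saleh (Warden); then Lund, Reyes and Whitfield (Liveryman).
Szabo, Takahashi, Farouk and Ferreira all have date of admission to current standing 19 Mar 2004, so the next rule applies.
Szabo, Takahashi, Farouk and Ferreira all have years on the livery 19 years, so the next rule applies.
Among Szabo, Takahashi, Farouk and Ferreira, by admission number (lower first): Szabo (347) before Takahashi (566) before Farouk (709) before Ferreira (831).
Lund, Reyes and Whitfield all have date of admission to current standing 25 Oct 2013, so the next rule applies.
Lund, Reyes and Whitfield all have years on the livery 15 years, so the next rule applies.
Among Lund, Reyes and Whitfield, by admission number (lower first): Lund (130) before Reyes (819) before Whitfield (976).
Order: Szabo, Takahashi, Farouk, Ferreira, Saleh, Lund, Reyes, Whitfield. So position 7.

7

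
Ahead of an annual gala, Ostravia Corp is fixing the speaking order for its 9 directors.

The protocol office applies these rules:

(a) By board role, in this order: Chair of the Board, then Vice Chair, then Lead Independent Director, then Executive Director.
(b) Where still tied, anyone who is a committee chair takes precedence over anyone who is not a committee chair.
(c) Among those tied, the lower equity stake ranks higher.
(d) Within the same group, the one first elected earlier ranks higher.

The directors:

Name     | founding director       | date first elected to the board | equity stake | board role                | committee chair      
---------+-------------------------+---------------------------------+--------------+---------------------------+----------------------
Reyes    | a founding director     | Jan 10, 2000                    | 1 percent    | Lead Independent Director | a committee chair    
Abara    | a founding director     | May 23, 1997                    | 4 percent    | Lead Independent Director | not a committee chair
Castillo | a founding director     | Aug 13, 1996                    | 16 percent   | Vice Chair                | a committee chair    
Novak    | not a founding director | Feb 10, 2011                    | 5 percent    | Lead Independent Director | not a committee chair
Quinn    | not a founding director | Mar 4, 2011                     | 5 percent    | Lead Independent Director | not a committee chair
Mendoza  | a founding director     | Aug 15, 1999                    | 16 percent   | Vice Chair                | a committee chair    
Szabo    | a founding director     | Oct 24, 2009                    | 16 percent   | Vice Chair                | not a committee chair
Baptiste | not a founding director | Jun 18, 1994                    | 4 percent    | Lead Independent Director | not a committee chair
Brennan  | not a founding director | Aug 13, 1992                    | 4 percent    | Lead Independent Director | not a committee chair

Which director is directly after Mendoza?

By board role: Castillo, Mendoza and Szabo (Vice Chair); then Reyes, Brennan, Baptiste, Abara, Novak and Quinn (Lead Independent Director).
Among Castillo, Mendoza and Szabo, a committee chair before not a committee chair: Castillo and Mendoza (a committee chair) before Szabo (not a committee chair).
Castillo and Mendoza both have equity stake 16 percent, so the next rule applies.
Among Castillo and Mendoza, by date first elected to the board (earlier first): Castillo (Aug 13, 1996) before Mendoza (Aug 15, 1999).
Among Reyes, Brennan, Baptiste, Abara, Novak and Quinn, a committee chair before not a committee chair: Reyes (a committee chair) before Brennan, Baptiste, Abara, Novak and Quinn (not a committee chair).
Among Brennan, Baptiste, Abara, Novak and Quinn, by equity stake (lower first): Brennan, Baptiste and Abara (4 percent) before Novak and Quinn (5 percent).
Among Brennan, Baptiste and Abara, by date first elected to the board (earlier first): Brennan (Aug 13, 1992) before Baptiste (Jun 18, 1994) before Abara (May 23, 1997).
Among Novak and Quinn, by date first elected to the board (earlier first): Novak (Feb 10, 2011) before Quinn (Mar 4, 2011).
Order: Castillo, Mendoza, Szabo, Reyes, Brennan, Baptiste, Abara, Novak, Quinn.

Szabo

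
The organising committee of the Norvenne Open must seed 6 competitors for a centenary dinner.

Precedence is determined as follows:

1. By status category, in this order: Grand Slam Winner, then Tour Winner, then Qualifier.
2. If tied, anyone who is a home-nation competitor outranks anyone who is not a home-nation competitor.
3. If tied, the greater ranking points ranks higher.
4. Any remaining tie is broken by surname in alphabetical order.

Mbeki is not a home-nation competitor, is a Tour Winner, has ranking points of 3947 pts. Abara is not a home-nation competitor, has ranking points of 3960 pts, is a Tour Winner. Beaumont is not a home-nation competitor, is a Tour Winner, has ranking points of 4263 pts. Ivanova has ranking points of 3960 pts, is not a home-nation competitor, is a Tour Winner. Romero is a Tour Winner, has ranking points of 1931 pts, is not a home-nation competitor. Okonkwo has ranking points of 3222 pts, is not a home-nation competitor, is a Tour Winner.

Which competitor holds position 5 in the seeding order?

Okonkwo

By status category: Beaumont, Abara, Ivanova, Mbeki, Okonkwo and Romero (Tour Winner).
Beaumont, Abara, Ivanova, Mbeki, Okonkwo and Romero are each not a home-nation competitor, so the next rule applies.
Among Beaumont, Abara, Ivanova, Mbeki, Okonkwo and Romero, by ranking points (higher first): Beaumont (4263 pts) before Abara and Ivanova (3960 pts) before Mbeki (3947 pts) before Okonkwo (3222 pts) before Romero (1931 pts).
Among Abara and Ivanova, alphabetically by surname: Abara before Ivanova.
Order: Beaumont, Abara, Ivanova, Mbeki, Okonkwo, Romero.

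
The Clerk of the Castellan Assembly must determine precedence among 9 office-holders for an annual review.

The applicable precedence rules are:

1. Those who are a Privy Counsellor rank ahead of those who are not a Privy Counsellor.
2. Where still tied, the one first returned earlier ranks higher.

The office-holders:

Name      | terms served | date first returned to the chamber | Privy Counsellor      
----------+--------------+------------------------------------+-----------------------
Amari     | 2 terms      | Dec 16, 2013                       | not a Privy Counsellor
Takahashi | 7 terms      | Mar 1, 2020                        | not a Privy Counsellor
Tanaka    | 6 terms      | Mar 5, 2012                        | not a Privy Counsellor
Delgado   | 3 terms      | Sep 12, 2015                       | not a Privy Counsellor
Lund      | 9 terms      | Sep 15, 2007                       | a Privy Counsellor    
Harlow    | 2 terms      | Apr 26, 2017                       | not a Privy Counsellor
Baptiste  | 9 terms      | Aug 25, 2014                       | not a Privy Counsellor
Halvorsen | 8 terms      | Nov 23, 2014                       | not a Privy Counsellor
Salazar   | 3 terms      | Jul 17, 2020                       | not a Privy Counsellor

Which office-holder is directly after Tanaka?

By the first rule: Lund (a Privy Counsellor); then Tanaka, Amari, Baptiste, Halvorsen, Delgado, Harlow, Takahashi and Salazar (each not a Privy Counsellor).
Among Tanaka, Amari, Baptiste, Halvorsen, Delgado, Harlow, Takahashi and Salazar, by date first returned to the chamber (earlier first): Tanaka (Mar 5, 2012) before Amari (Dec 16, 2013) before Baptiste (Aug 25, 2014) before Halvorsen (Nov 23, 2014) before Delgado (Sep 12, 2015) before Harlow (Apr 26, 2017) before Takahashi (Mar 1, 2020) before Salazar (Jul 17, 2020).
Order: Lund, Tanaka, Amari, Baptiste, Halvorsen, Delgado, Harlow, Takahashi, Salazar.

Amari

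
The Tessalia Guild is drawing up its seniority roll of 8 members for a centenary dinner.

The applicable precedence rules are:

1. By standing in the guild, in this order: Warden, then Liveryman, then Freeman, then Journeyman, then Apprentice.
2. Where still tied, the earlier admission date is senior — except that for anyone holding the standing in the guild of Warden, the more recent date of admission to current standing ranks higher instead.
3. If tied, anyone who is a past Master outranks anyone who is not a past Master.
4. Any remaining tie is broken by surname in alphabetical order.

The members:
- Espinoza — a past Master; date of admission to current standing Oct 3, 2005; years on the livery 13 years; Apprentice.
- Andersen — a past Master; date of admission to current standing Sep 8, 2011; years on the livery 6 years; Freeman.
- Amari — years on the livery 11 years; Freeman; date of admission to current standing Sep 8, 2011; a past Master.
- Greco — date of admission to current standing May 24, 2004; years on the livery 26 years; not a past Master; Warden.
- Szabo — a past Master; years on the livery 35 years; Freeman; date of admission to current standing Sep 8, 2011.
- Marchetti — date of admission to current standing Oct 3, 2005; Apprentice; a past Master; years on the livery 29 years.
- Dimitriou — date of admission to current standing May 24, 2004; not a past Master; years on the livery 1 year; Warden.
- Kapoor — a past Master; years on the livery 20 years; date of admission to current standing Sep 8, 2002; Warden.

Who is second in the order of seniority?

Greco

By standing in the guild: Dimitriou, Greco and Kapoor (Warden); then Amari, Andersen and Szabo (Freeman); then Espinoza and Marchetti (Apprentice).
Among Dimitriou, Greco and Kapoor, by date of admission to current standing (later first) (reversed rule for this group): Dimitriou and Greco (May 24, 2004) before Kapoor (Sep 8, 2002).
Dimitriou and Greco are each not a past Master, so the next rule applies.
Among Dimitriou and Greco, alphabetically by surname: Dimitriou before Greco.
Amari, Andersen and Szabo all have date of admission to current standing Sep 8, 2011, so the next rule applies.
Amari, Andersen and Szabo are each a past Master, so the next rule applies.
Among Amari, Andersen and Szabo, alphabetically by surname: Amari before Andersen before Szabo.
Espinoza and Marchetti both have date of admission to current standing Oct 3, 2005, so the next rule applies.
Espinoza and Marchetti are each a past Master, so the next rule applies.
Among Espinoza and Marchetti, alphabetically by surname: Espinoza before Marchetti.
Order: Dimitriou, Greco, Kapoor, Amari, Andersen, Szabo, Espinoza, Marchetti.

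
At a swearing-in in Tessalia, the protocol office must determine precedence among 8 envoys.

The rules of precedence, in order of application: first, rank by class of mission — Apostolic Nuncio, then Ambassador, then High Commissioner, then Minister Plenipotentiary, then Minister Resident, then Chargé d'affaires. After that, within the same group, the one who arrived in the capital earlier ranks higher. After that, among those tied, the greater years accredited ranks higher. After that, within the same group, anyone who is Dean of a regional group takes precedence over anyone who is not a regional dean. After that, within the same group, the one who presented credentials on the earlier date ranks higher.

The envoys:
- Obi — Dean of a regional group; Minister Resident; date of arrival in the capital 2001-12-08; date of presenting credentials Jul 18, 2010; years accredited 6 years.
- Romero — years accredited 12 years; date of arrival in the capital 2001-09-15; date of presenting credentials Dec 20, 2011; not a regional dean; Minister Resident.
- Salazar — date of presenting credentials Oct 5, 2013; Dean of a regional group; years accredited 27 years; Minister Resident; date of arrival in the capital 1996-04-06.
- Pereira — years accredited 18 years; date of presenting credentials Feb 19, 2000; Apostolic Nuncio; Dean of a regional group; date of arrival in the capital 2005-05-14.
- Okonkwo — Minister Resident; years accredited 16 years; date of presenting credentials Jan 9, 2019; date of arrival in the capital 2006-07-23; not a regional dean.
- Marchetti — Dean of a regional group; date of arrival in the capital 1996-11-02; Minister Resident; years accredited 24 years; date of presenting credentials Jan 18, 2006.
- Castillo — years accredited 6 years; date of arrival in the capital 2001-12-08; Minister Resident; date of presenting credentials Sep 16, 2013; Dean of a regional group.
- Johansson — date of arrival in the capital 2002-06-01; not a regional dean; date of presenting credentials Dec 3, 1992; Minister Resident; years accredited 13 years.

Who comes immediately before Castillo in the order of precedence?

Obi

By class of mission: Pereira (Apostolic Nuncio); then Salazar, Marchetti, Romero, Obi, Castillo, Johansson and Okonkwo (Minister Resident).
Among Salazar, Marchetti, Romero, Obi, Castillo, Johansson and Okonkwo, by date of arrival in the capital (earlier first): Salazar (1996-04-06) before Marchetti (1996-11-02) before Romero (2001-09-15) before Obi and Castillo (2001-12-08) before Johansson (2002-06-01) before Okonkwo (2006-07-23).
Obi and Castillo both have years accredited 6 years, so the next rule applies.
Obi and Castillo are each Dean of a regional group, so the next rule applies.
Among Obi and Castillo, by date of presenting credentials (earlier first): Obi (Jul 18, 2010) before Castillo (Sep 16, 2013).
Order: Pereira, Salazar, Marchetti, Romero, Obi, Castillo, Johansson, Okonkwo.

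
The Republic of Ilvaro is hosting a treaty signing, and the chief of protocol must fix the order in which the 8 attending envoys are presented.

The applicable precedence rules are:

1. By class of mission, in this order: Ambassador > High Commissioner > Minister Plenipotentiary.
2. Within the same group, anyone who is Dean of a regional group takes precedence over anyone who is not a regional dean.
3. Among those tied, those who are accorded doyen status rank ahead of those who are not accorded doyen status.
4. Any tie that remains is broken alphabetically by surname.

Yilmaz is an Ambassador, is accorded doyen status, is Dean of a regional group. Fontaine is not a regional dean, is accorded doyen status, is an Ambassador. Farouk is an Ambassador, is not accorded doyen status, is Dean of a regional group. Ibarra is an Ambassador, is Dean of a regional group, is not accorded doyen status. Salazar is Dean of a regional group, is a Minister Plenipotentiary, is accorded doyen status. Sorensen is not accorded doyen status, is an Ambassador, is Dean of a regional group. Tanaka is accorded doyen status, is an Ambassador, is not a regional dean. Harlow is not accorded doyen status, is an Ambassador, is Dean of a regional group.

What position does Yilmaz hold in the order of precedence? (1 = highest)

By class of mission: Yilmaz, Farouk, Harlow, Ibarra, Sorensen, Fontaine and Tanaka (Ambassador); then Salazar (Minister Plenipotentiary).
Among Yilmaz, Farouk, Harlow, Ibarra, Sorensen, Fontaine and Tanaka, Dean of a regional group before not a regional dean: Yilmaz, Farouk, Harlow, Ibarra and Sorensen (Dean of a regional group) before Fontaine and Tanaka (not a regional dean).
Among Yilmaz, Farouk, Harlow, Ibarra and Sorensen, accorded doyen status before not accorded doyen status: Yilmaz (accorded doyen status) before Farouk, Harlow, Ibarra and Sorensen (not accorded doyen status).
Among Farouk, Harlow, Ibarra and Sorensen, alphabetically by surname: Farouk before Harlow before Ibarra before Sorensen.
Fontaine and Tanaka are each accorded doyen status, so the next rule applies.
Among Fontaine and Tanaka, alphabetically by surname: Fontaine before Tanaka.
Order: Yilmaz, Farouk, Harlow, Ibarra, Sorensen, Fontaine, Tanaka, Salazar. So position 1.

1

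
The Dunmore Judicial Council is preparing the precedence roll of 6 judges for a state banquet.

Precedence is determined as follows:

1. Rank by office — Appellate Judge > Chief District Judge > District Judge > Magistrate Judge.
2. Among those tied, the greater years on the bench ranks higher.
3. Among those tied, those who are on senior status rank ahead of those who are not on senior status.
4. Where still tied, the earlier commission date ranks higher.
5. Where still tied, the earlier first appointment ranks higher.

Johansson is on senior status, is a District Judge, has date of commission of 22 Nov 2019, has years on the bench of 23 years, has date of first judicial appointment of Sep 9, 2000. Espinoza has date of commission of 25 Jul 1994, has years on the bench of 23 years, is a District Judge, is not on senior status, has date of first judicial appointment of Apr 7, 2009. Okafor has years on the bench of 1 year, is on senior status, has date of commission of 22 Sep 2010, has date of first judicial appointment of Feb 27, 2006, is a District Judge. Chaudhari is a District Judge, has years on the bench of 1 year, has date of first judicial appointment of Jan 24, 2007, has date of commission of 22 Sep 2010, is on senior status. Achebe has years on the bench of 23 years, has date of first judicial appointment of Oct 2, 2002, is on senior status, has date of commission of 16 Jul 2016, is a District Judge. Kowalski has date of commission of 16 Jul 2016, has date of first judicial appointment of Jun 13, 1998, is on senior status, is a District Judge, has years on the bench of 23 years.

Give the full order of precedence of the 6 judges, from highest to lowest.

By office: Kowalski, Achebe, Johansson, Espinoza, Okafor and Chaudhari (District Judge).
Among Kowalski, Achebe, Johansson, Espinoza, Okafor and Chaudhari, by years on the bench (higher first): Kowalski, Achebe, Johansson and Espinoza (23 years) before Okafor and Chaudhari (1 year).
Among Kowalski, Achebe, Johansson and Espinoza, on senior status before not on senior status: Kowalski, Achebe and Johansson (on senior status) before Espinoza (not on senior status).
Among Kowalski, Achebe and Johansson, by date of commission (earlier first): Kowalski and Achebe (16 Jul 2016) before Johansson (22 Nov 2019).
Among Kowalski and Achebe, by date of first judicial appointment (earlier first): Kowalski (Jun 13, 1998) before Achebe (Oct 2, 2002).
Okafor and Chaudhari are each on senior status, so the next rule applies.
Okafor and Chaudhari both have date of commission 22 Sep 2010, so the next rule applies.
Among Okafor and Chaudhari, by date of first judicial appointment (earlier first): Okafor (Feb 27, 2006) before Chaudhari (Jan 24, 2007).
Full order: Kowalski, Achebe, Johansson, Espinoza, Okafor, Chaudhari.

Kowalski, Achebe, Johansson, Espinoza, Okafor, Chaudhari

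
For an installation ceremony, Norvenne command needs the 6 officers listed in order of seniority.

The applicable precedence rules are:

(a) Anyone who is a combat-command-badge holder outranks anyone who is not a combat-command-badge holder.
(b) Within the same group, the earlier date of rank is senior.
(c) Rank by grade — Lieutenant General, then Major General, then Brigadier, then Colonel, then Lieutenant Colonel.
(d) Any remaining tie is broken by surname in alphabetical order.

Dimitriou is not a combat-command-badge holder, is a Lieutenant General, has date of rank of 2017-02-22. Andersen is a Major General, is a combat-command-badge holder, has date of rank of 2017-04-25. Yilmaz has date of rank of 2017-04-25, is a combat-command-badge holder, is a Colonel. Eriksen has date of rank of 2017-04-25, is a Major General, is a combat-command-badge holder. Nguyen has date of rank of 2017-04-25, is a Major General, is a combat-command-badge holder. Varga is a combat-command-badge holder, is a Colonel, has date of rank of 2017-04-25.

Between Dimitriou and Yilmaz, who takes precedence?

Yilmaz

By the first rule: Andersen, Eriksen, Nguyen, Varga and Yilmaz (each a combat-command-badge holder); then Dimitriou (not a combat-command-badge holder).
Andersen, Eriksen, Nguyen, Varga and Yilmaz all have date of rank 2017-04-25, so the next rule applies.
Among Andersen, Eriksen, Nguyen, Varga and Yilmaz, by grade: Andersen, Eriksen and Nguyen (Major General) before Varga and Yilmaz (Colonel).
Among Andersen, Eriksen and Nguyen, alphabetically by surname: Andersen before Eriksen before Nguyen.
Among Varga and Yilmaz, alphabetically by surname: Varga before Yilmaz.
So Yilmaz takes precedence.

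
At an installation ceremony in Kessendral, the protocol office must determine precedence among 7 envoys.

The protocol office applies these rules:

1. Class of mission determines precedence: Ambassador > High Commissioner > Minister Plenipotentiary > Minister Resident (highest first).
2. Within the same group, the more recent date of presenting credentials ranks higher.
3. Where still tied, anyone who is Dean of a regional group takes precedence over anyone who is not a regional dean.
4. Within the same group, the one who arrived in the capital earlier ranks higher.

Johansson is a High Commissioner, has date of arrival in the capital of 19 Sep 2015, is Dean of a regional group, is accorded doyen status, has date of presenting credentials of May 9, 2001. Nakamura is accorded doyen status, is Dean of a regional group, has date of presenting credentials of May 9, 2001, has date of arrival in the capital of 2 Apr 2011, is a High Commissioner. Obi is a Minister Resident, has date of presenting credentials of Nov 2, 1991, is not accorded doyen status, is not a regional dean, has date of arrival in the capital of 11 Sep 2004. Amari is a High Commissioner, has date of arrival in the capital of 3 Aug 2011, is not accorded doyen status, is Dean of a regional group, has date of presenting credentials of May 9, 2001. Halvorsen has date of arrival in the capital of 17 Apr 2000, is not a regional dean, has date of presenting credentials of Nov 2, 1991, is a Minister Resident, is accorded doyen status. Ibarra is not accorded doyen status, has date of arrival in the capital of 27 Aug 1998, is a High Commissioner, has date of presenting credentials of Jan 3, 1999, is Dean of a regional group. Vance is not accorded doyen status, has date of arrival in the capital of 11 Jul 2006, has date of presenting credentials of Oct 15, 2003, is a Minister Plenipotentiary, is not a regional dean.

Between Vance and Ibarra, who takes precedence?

By class of mission: Nakamura, Amari, Johansson and Ibarra (High Commissioner); then Vance (Minister Plenipotentiary); then Halvorsen and Obi (Minister Resident).
Among Nakamura, Amari, Johansson and Ibarra, by date of presenting credentials (later first): Nakamura, Amari and Johansson (May 9, 2001) before Ibarra (Jan 3, 1999).
Nakamura, Amari and Johansson are each Dean of a regional group, so the next rule applies.
Among Nakamura, Amari and Johansson, by date of arrival in the capital (earlier first): Nakamura (2 Apr 2011) before Amari (3 Aug 2011) before Johansson (19 Sep 2015).
Halvorsen and Obi both have date of presenting credentials Nov 2, 1991, so the next rule applies.
Halvorsen and Obi are each not a regional dean, so the next rule applies.
Among Halvorsen and Obi, by date of arrival in the capital (earlier first): Halvorsen (17 Apr 2000) before Obi (11 Sep 2004).
So Ibarra takes precedence.

Ibarra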